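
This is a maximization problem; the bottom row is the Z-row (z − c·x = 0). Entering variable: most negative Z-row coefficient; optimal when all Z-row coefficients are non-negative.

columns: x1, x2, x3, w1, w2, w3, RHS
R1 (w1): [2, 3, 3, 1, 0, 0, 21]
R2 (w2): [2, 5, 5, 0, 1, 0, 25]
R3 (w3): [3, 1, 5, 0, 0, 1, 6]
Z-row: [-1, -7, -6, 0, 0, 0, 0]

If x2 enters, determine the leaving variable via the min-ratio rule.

Column x2 entries and ratios — w1: 21/3 = 7; w2: 25/5 = 5; w3: 6/1 = 6.
Smallest ratio is 5 in the row of w2, so w2 leaves.

w2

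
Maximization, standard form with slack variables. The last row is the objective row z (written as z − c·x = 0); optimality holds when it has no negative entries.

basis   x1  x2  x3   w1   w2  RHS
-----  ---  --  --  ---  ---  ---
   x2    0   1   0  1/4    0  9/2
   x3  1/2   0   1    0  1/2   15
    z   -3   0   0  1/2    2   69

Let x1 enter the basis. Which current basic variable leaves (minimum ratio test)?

Column x1 entries and ratios — x2: 0 ≤ 0, skip; x3: 15/(1/2) = 30.
Smallest ratio is 30 in the row of x3, so x3 leaves.

x3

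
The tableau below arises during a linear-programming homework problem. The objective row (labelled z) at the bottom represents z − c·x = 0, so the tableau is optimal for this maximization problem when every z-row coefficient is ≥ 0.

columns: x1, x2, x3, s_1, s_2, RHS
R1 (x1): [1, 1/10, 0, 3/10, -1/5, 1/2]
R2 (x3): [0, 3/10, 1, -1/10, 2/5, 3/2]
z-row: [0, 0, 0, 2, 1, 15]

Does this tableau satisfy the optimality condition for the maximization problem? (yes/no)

yes

Every z-row coefficient is ≥ 0, so the tableau is optimal.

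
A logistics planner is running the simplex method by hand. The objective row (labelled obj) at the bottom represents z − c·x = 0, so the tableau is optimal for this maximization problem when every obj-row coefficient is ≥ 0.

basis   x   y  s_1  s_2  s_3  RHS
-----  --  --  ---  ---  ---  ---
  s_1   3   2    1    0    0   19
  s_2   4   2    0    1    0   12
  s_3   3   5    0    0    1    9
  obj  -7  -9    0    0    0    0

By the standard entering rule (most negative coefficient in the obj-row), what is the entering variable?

Negative obj-row entries: x: -7, y: -9.
The most negative is -9 in column y, so y enters.

y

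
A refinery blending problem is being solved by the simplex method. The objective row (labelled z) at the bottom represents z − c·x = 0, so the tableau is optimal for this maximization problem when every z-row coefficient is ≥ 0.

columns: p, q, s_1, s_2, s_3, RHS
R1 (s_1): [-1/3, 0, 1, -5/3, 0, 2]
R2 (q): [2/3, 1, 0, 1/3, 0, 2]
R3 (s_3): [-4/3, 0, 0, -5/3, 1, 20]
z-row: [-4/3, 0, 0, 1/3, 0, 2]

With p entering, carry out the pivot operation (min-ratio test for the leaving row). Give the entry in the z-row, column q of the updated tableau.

Ratio test on column p — row 1: entry -1/3 ≤ 0; row 2: 2/(2/3) = 3; row 3: entry -4/3 ≤ 0. Minimum is 3 at row 2 (q leaves); pivot element 2/3.
Divide row 2 by 2/3; eliminate column p from the other rows.
z-row update in column q: 0 − (-4/3)·(3/2) = 2.

2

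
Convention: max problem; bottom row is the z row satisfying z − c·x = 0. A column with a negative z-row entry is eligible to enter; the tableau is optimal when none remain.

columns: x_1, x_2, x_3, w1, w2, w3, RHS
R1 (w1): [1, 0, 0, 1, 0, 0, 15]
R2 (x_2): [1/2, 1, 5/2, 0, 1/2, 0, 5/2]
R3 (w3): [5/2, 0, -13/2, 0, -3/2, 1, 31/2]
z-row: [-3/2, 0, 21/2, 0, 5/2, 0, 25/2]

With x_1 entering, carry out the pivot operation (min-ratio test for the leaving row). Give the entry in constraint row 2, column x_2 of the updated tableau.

2

Ratio test on column x_1 — row 1: 15/1 = 15; row 2: (5/2)/(1/2) = 5; row 3: (31/2)/(5/2) = 31/5. Minimum is 5 at row 2 (x_2 leaves); pivot element 1/2.
Divide row 2 by 1/2; eliminate column x_1 from the other rows.
In the new row 2, the x_2 entry is the old entry divided by the pivot: 1/(1/2) = 2.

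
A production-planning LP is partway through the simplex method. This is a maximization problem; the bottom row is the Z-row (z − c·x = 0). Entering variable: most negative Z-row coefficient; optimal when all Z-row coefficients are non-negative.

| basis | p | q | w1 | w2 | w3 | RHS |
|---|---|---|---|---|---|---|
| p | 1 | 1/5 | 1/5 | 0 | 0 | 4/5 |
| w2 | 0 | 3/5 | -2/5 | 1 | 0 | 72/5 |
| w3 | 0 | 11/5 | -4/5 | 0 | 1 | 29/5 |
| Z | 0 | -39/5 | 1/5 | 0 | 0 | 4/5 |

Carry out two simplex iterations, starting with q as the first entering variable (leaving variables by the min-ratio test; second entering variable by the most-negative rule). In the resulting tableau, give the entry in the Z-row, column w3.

8/3

Ratio test on column q — row 1: (4/5)/(1/5) = 4; row 2: (72/5)/(3/5) = 24; row 3: (29/5)/(11/5) = 29/11. Minimum is 29/11 at row 3 (w3 leaves); pivot element 11/5.
Divide row 3 by 11/5; eliminate column q from the other rows.
Second iteration: most negative Z-row entry is -29/11 in column w1, so w1 enters.
Ratio test on column w1 — row 1: (3/11)/(3/11) = 1; row 2: entry -2/11 ≤ 0; row 3: entry -4/11 ≤ 0. Minimum is 1 at row 1 (p leaves); pivot element 3/11.
Divide row 1 by 3/11; eliminate column w1 from the other rows.
After both pivots, the entry at the Z-row, column w3 is 8/3.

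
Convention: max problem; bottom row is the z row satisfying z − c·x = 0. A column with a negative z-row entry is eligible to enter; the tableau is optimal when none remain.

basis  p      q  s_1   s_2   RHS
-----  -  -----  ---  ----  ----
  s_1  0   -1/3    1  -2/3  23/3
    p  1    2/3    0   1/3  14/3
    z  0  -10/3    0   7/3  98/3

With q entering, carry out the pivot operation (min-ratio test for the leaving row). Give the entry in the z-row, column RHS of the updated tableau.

56

Ratio test on column q — row 1: entry -1/3 ≤ 0; row 2: (14/3)/(2/3) = 7. Minimum is 7 at row 2 (p leaves); pivot element 2/3.
Divide row 2 by 2/3; eliminate column q from the other rows.
z-row update in column RHS: 98/3 − (-10/3)·7 = 56.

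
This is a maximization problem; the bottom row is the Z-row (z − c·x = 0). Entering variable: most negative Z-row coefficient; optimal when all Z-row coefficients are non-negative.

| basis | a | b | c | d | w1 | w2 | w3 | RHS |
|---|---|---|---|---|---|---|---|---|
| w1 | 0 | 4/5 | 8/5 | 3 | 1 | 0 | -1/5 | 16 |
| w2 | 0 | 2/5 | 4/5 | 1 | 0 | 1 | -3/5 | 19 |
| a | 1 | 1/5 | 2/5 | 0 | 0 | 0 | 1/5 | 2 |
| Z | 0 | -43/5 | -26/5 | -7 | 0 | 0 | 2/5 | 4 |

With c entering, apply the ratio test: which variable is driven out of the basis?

Column c entries and ratios — w1: 16/(8/5) = 10; w2: 19/(4/5) = 95/4; a: 2/(2/5) = 5.
Smallest ratio is 5 in the row of a, so a leaves.

a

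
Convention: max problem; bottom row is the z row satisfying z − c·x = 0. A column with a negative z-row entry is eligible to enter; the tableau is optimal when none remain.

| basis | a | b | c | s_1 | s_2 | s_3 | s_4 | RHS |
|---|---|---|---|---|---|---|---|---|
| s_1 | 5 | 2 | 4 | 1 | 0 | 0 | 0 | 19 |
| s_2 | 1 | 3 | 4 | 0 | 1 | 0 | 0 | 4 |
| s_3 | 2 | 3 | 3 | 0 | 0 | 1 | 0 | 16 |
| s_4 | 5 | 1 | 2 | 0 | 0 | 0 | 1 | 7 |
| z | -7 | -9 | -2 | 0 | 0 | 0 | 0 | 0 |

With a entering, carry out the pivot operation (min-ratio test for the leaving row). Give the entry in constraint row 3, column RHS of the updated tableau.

Ratio test on column a — row 1: 19/5 = 19/5; row 2: 4/1 = 4; row 3: 16/2 = 8; row 4: 7/5 = 7/5. Minimum is 7/5 at row 4 (s_4 leaves); pivot element 5.
Divide row 4 by 5; eliminate column a from the other rows.
Row 3 update in column RHS: 16 − 2·(7/5) = 66/5.

66/5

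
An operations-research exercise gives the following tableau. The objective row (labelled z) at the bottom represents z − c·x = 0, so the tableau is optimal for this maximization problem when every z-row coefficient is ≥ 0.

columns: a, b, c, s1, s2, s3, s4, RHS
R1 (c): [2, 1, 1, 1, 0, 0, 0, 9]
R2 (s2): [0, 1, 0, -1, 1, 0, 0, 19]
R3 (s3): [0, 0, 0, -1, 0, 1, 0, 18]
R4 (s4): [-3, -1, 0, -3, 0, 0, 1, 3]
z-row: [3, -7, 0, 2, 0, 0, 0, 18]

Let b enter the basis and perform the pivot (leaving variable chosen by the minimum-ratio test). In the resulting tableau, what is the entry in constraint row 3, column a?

Ratio test on column b — row 1: 9/1 = 9; row 2: 19/1 = 19; row 3: entry 0 ≤ 0; row 4: entry -1 ≤ 0. Minimum is 9 at row 1 (c leaves); pivot element 1.
Divide row 1 by 1; eliminate column b from the other rows.
Row 3 update in column a: 0 − 0·2 = 0.

0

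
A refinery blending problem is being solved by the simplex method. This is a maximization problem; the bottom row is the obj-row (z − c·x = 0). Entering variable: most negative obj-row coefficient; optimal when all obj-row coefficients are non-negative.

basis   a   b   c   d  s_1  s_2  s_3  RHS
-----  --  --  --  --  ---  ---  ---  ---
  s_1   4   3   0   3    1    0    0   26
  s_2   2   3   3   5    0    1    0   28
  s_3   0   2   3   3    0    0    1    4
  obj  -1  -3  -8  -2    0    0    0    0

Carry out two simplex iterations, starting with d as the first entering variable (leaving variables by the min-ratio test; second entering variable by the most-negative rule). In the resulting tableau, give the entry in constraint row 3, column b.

Ratio test on column d — row 1: 26/3 = 26/3; row 2: 28/5 = 28/5; row 3: 4/3 = 4/3. Minimum is 4/3 at row 3 (s_3 leaves); pivot element 3.
Divide row 3 by 3; eliminate column d from the other rows.
Second iteration: most negative obj-row entry is -6 in column c, so c enters.
Ratio test on column c — row 1: entry -3 ≤ 0; row 2: entry -2 ≤ 0; row 3: (4/3)/1 = 4/3. Minimum is 4/3 at row 3 (d leaves); pivot element 1.
Divide row 3 by 1; eliminate column c from the other rows.
After both pivots, the entry at constraint row 3, column b is 2/3.

2/3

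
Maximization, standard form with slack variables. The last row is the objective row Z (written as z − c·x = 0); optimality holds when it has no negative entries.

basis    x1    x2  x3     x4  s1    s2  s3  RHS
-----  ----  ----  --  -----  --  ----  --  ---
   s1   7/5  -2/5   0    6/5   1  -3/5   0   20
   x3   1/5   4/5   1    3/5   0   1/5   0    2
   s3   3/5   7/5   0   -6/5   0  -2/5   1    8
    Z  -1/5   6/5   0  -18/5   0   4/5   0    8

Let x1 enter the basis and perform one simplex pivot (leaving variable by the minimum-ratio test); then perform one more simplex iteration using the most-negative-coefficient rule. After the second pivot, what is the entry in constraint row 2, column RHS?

Ratio test on column x1 — row 1: 20/(7/5) = 100/7; row 2: 2/(1/5) = 10; row 3: 8/(3/5) = 40/3. Minimum is 10 at row 2 (x3 leaves); pivot element 1/5.
Divide row 2 by 1/5; eliminate column x1 from the other rows.
Second iteration: most negative Z-row entry is -3 in column x4, so x4 enters.
Ratio test on column x4 — row 1: entry -3 ≤ 0; row 2: 10/3 = 10/3; row 3: entry -3 ≤ 0. Minimum is 10/3 at row 2 (x1 leaves); pivot element 3.
Divide row 2 by 3; eliminate column x4 from the other rows.
After both pivots, the entry at constraint row 2, column RHS is 10/3.

10/3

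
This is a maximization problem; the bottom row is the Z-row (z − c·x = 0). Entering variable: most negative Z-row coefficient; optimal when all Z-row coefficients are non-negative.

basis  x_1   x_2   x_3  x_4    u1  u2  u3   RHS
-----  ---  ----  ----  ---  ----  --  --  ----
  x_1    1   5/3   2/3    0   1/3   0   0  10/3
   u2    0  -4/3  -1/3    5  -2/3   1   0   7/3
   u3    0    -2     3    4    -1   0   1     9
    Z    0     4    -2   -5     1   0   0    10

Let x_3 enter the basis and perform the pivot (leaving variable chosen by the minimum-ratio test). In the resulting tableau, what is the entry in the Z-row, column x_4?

Ratio test on column x_3 — row 1: (10/3)/(2/3) = 5; row 2: entry -1/3 ≤ 0; row 3: 9/3 = 3. Minimum is 3 at row 3 (u3 leaves); pivot element 3.
Divide row 3 by 3; eliminate column x_3 from the other rows.
Z-row update in column x_4: -5 − (-2)·(4/3) = -7/3.

-7/3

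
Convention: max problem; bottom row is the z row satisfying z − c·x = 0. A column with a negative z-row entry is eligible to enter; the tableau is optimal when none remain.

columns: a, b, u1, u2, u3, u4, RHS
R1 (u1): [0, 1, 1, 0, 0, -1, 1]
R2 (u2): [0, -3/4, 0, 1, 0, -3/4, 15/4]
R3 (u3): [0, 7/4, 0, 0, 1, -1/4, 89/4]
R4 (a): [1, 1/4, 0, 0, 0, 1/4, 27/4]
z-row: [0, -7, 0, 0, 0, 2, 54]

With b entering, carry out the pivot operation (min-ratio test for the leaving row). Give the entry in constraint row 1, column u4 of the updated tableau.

-1

Ratio test on column b — row 1: 1/1 = 1; row 2: entry -3/4 ≤ 0; row 3: (89/4)/(7/4) = 89/7; row 4: (27/4)/(1/4) = 27. Minimum is 1 at row 1 (u1 leaves); pivot element 1.
Divide row 1 by 1; eliminate column b from the other rows.
In the new row 1, the u4 entry is the old entry divided by the pivot: (-1)/1 = -1.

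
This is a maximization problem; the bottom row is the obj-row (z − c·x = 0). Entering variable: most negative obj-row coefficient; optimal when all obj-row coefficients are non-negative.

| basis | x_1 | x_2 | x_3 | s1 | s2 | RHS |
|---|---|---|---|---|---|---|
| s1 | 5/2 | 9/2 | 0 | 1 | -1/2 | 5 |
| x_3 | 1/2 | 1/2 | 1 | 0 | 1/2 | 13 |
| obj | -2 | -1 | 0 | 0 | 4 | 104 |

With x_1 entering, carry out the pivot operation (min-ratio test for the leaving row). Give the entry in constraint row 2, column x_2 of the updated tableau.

-2/5

Ratio test on column x_1 — row 1: 5/(5/2) = 2; row 2: 13/(1/2) = 26. Minimum is 2 at row 1 (s1 leaves); pivot element 5/2.
Divide row 1 by 5/2; eliminate column x_1 from the other rows.
Row 2 update in column x_2: 1/2 − (1/2)·(9/5) = -2/5.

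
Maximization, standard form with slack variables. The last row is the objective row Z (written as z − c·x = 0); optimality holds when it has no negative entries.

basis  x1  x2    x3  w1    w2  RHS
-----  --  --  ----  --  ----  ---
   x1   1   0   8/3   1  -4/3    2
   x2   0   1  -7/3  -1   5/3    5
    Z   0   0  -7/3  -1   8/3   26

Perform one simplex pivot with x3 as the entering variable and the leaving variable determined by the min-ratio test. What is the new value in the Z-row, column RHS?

111/4

Ratio test on column x3 — row 1: 2/(8/3) = 3/4; row 2: entry -7/3 ≤ 0. Minimum is 3/4 at row 1 (x1 leaves); pivot element 8/3.
Divide row 1 by 8/3; eliminate column x3 from the other rows.
Z-row update in column RHS: 26 − (-7/3)·(3/4) = 111/4.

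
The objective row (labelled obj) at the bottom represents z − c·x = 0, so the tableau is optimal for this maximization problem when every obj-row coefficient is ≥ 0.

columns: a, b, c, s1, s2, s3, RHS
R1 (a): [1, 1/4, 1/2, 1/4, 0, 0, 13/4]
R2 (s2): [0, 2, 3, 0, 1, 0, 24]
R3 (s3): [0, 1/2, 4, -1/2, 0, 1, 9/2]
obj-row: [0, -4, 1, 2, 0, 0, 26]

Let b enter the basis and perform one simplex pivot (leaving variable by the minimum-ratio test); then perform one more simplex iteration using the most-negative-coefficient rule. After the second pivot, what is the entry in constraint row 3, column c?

Ratio test on column b — row 1: (13/4)/(1/4) = 13; row 2: 24/2 = 12; row 3: (9/2)/(1/2) = 9. Minimum is 9 at row 3 (s3 leaves); pivot element 1/2.
Divide row 3 by 1/2; eliminate column b from the other rows.
Second iteration: most negative obj-row entry is -2 in column s1, so s1 enters.
Ratio test on column s1 — row 1: 1/(1/2) = 2; row 2: 6/2 = 3; row 3: entry -1 ≤ 0. Minimum is 2 at row 1 (a leaves); pivot element 1/2.
Divide row 1 by 1/2; eliminate column s1 from the other rows.
After both pivots, the entry at constraint row 3, column c is 5.

5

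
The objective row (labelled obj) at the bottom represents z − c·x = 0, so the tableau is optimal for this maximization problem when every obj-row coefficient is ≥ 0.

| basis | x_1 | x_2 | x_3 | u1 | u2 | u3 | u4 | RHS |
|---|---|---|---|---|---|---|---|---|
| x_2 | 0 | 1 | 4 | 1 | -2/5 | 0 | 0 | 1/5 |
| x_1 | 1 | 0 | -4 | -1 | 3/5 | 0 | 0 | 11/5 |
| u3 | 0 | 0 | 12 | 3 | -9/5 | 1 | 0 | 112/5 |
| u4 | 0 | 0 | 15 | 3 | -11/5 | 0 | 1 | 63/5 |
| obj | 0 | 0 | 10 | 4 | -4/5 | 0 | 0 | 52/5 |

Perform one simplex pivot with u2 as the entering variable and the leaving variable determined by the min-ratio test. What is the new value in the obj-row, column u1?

Ratio test on column u2 — row 1: entry -2/5 ≤ 0; row 2: (11/5)/(3/5) = 11/3; row 3: entry -9/5 ≤ 0; row 4: entry -11/5 ≤ 0. Minimum is 11/3 at row 2 (x_1 leaves); pivot element 3/5.
Divide row 2 by 3/5; eliminate column u2 from the other rows.
obj-row update in column u1: 4 − (-4/5)·(-5/3) = 8/3.

8/3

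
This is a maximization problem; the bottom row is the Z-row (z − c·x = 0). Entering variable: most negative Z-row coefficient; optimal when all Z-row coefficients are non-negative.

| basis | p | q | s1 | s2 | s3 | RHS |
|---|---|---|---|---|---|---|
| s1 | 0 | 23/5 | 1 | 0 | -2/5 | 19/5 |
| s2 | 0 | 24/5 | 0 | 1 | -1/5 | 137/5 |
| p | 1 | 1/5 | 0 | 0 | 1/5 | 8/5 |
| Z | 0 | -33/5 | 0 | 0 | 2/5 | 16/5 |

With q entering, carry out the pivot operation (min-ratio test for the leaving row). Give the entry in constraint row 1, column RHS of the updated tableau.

Ratio test on column q — row 1: (19/5)/(23/5) = 19/23; row 2: (137/5)/(24/5) = 137/24; row 3: (8/5)/(1/5) = 8. Minimum is 19/23 at row 1 (s1 leaves); pivot element 23/5.
Divide row 1 by 23/5; eliminate column q from the other rows.
In the new row 1, the RHS entry is the old entry divided by the pivot: (19/5)/(23/5) = 19/23.

19/23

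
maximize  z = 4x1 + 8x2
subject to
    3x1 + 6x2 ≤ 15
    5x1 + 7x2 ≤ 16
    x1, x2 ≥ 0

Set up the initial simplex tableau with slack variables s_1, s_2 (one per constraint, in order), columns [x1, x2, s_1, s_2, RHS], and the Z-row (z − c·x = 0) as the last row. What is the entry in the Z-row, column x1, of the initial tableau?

The Z-row carries the negated objective coefficients: the x1 entry is -4.

-4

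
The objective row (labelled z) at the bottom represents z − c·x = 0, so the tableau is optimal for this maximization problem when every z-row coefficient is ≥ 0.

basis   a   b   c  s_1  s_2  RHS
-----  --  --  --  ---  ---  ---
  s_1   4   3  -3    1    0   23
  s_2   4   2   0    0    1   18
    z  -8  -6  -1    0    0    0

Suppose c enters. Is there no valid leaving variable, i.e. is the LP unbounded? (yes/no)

Every constraint-row entry in column c is ≤ 0, so increasing c is unbounded.

yes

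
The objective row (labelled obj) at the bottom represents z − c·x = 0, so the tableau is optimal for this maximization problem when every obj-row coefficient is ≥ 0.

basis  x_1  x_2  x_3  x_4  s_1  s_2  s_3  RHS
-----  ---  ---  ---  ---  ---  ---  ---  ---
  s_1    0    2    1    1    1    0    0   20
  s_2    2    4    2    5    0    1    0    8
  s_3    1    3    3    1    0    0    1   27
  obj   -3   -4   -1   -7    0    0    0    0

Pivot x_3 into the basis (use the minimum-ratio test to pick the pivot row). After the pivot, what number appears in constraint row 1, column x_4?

-3/2

Ratio test on column x_3 — row 1: 20/1 = 20; row 2: 8/2 = 4; row 3: 27/3 = 9. Minimum is 4 at row 2 (s_2 leaves); pivot element 2.
Divide row 2 by 2; eliminate column x_3 from the other rows.
Row 1 update in column x_4: 1 − 1·(5/2) = -3/2.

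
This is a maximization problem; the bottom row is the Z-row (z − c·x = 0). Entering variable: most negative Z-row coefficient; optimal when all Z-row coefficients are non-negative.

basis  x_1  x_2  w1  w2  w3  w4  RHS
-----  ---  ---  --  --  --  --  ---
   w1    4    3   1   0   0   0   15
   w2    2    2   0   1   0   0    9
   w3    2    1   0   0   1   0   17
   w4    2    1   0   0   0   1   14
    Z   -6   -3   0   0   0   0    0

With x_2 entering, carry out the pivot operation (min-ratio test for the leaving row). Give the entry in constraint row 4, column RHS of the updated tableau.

Ratio test on column x_2 — row 1: 15/3 = 5; row 2: 9/2 = 9/2; row 3: 17/1 = 17; row 4: 14/1 = 14. Minimum is 9/2 at row 2 (w2 leaves); pivot element 2.
Divide row 2 by 2; eliminate column x_2 from the other rows.
Row 4 update in column RHS: 14 − 1·(9/2) = 19/2.

19/2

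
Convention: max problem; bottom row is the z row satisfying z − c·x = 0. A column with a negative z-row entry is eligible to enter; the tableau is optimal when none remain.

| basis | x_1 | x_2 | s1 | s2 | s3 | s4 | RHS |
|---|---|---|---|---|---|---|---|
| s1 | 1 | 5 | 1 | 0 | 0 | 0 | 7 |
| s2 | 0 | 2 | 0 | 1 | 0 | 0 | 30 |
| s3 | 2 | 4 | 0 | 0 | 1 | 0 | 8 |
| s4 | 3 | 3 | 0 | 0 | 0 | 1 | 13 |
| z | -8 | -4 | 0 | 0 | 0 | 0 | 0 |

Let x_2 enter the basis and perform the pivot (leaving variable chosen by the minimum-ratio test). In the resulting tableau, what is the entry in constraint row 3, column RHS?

12/5

Ratio test on column x_2 — row 1: 7/5 = 7/5; row 2: 30/2 = 15; row 3: 8/4 = 2; row 4: 13/3 = 13/3. Minimum is 7/5 at row 1 (s1 leaves); pivot element 5.
Divide row 1 by 5; eliminate column x_2 from the other rows.
Row 3 update in column RHS: 8 − 4·(7/5) = 12/5.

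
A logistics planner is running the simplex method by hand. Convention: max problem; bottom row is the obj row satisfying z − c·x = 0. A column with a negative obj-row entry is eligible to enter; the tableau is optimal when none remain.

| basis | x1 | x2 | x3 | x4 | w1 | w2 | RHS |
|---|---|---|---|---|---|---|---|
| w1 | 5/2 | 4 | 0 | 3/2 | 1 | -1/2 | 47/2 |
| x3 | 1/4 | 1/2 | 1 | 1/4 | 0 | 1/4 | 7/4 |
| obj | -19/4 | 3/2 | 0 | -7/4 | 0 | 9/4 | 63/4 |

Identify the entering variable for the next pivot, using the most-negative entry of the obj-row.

Negative obj-row entries: x1: -19/4, x4: -7/4.
The most negative is -19/4 in column x1, so x1 enters.

x1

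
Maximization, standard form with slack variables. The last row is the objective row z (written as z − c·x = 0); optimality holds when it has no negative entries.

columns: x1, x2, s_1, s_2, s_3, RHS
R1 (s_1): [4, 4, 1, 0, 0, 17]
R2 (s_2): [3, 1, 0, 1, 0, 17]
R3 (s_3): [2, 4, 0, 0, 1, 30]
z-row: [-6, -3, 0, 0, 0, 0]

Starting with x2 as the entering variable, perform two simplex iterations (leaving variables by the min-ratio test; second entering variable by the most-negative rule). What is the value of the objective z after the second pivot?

51/2

Ratio test on column x2 — row 1: 17/4 = 17/4; row 2: 17/1 = 17; row 3: 30/4 = 15/2. Minimum is 17/4 at row 1 (s_1 leaves); pivot element 4.
Pivot on row 1; the z-row RHS becomes 0 − (-3)·(17/4) = 51/4.
Next entering variable (most negative z-row entry -3): x1.
Ratio test on column x1 — row 1: (17/4)/1 = 17/4; row 2: (51/4)/2 = 51/8; row 3: entry -2 ≤ 0. Minimum is 17/4 at row 1 (x2 leaves); pivot element 1.
After the second pivot the z-row RHS is 51/4 − (-3)·(17/4) = 51/2.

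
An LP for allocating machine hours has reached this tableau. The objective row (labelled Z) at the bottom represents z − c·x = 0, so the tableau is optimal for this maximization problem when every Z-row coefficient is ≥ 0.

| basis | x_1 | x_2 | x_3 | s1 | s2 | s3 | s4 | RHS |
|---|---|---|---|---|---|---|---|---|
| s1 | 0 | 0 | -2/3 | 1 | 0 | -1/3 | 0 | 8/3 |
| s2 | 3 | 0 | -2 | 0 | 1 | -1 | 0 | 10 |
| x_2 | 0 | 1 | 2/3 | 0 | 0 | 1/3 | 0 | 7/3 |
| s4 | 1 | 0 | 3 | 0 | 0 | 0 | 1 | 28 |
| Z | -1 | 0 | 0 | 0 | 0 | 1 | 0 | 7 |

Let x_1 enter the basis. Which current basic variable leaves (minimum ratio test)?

s2

Column x_1 entries and ratios — s1: 0 ≤ 0, skip; s2: 10/3 = 10/3; x_2: 0 ≤ 0, skip; s4: 28/1 = 28.
Smallest ratio is 10/3 in the row of s2, so s2 leaves.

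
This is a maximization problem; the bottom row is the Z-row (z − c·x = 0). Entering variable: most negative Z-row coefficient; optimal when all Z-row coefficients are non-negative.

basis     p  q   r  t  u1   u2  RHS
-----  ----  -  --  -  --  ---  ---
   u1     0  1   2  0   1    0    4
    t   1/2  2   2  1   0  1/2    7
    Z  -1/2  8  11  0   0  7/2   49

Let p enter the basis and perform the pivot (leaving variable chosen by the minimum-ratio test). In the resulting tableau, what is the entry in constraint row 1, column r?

Ratio test on column p — row 1: entry 0 ≤ 0; row 2: 7/(1/2) = 14. Minimum is 14 at row 2 (t leaves); pivot element 1/2.
Divide row 2 by 1/2; eliminate column p from the other rows.
Row 1 update in column r: 2 − 0·4 = 2.

2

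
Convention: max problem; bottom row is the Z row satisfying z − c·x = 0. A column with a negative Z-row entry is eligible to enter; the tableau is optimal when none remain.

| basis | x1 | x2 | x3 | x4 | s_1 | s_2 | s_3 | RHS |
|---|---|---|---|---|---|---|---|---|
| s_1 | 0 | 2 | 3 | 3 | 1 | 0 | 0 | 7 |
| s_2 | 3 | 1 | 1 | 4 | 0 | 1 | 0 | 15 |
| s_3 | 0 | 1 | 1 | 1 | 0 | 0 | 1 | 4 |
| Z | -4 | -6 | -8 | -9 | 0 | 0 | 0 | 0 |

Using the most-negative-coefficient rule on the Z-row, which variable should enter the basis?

Negative Z-row entries: x1: -4, x2: -6, x3: -8, x4: -9.
The most negative is -9 in column x4, so x4 enters.

x4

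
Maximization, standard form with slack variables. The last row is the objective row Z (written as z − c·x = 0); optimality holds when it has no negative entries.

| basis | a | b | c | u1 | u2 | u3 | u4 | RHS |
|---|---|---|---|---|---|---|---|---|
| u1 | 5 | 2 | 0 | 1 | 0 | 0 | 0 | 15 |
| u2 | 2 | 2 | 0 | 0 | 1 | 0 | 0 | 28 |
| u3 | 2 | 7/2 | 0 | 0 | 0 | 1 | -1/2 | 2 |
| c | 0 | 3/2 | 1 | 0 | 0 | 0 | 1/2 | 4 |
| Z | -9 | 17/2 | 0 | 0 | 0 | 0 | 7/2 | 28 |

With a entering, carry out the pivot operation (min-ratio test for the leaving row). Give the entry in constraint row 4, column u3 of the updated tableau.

Ratio test on column a — row 1: 15/5 = 3; row 2: 28/2 = 14; row 3: 2/2 = 1; row 4: entry 0 ≤ 0. Minimum is 1 at row 3 (u3 leaves); pivot element 2.
Divide row 3 by 2; eliminate column a from the other rows.
Row 4 update in column u3: 0 − 0·(1/2) = 0.

0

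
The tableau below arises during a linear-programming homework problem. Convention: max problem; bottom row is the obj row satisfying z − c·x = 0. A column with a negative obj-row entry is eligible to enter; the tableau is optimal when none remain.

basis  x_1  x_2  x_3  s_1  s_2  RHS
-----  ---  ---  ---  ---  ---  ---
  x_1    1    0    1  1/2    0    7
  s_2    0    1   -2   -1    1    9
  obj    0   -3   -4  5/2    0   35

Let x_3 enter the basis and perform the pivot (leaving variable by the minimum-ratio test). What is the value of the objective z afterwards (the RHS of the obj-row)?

63

Ratio test on column x_3 — row 1: 7/1 = 7; row 2: entry -2 ≤ 0. Minimum is 7 at row 1 (x_1 leaves); pivot element 1.
Pivot on row 1; the obj-row RHS becomes 35 − (-4)·7 = 63.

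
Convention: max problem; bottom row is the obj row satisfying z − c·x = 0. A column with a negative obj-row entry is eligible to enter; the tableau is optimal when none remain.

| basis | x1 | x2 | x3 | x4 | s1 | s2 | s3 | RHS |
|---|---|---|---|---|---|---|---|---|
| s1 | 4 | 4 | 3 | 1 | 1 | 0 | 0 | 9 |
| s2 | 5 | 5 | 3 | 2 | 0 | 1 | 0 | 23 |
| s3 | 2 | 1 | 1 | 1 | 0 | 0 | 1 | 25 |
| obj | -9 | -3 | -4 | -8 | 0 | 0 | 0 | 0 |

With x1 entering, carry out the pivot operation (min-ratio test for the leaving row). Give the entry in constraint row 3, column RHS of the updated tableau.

41/2

Ratio test on column x1 — row 1: 9/4 = 9/4; row 2: 23/5 = 23/5; row 3: 25/2 = 25/2. Minimum is 9/4 at row 1 (s1 leaves); pivot element 4.
Divide row 1 by 4; eliminate column x1 from the other rows.
Row 3 update in column RHS: 25 − 2·(9/4) = 41/2.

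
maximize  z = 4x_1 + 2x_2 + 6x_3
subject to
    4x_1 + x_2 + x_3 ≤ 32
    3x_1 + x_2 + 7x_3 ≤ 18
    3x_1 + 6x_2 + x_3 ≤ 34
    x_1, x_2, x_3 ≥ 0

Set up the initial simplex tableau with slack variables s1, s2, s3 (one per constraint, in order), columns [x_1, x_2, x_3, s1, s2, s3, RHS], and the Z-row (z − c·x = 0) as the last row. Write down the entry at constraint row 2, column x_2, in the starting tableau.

1

Constraint 2 has coefficient 1 on x_2.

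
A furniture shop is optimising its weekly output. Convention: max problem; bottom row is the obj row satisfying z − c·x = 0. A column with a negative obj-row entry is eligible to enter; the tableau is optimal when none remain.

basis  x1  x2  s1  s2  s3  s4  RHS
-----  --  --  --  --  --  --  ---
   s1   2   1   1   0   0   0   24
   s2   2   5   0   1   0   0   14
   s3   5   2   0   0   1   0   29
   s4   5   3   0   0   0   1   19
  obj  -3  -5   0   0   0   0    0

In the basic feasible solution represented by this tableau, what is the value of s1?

s1 is basic (row 1); its value is the RHS of that row, 24.

24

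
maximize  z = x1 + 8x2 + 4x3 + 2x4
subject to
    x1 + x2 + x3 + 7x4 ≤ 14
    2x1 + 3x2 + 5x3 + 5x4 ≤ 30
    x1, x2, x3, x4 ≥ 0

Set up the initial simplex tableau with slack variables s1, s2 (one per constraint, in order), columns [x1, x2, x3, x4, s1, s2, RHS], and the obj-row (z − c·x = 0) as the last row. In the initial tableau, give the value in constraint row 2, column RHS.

30

The RHS of constraint 2 is b_2 = 30.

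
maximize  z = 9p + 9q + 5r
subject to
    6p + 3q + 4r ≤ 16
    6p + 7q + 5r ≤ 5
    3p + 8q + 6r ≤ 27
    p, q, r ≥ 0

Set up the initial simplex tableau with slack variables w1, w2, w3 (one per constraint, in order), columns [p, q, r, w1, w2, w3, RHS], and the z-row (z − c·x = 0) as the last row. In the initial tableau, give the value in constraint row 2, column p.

6

Constraint 2 has coefficient 6 on p.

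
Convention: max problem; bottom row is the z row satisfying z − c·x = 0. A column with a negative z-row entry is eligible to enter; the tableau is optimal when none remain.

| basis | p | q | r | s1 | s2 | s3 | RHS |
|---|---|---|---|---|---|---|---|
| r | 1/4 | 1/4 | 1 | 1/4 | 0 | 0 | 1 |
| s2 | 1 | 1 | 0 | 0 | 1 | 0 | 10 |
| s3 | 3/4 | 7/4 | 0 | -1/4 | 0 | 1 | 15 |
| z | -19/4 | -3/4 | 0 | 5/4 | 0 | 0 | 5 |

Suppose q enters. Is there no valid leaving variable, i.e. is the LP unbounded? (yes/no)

Column q has positive entries in row(s) 1, 2, 3, so the ratio test bounds it — not unbounded.

no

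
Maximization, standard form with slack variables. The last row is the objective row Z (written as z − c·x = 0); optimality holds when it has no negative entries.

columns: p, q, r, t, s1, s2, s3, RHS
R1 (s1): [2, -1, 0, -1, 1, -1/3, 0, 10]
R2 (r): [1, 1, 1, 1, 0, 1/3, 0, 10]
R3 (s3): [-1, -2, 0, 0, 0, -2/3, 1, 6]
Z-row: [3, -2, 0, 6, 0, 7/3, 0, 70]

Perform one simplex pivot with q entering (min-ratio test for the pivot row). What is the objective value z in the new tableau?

Ratio test on column q — row 1: entry -1 ≤ 0; row 2: 10/1 = 10; row 3: entry -2 ≤ 0. Minimum is 10 at row 2 (r leaves); pivot element 1.
Pivot on row 2; the Z-row RHS becomes 70 − (-2)·10 = 90.

90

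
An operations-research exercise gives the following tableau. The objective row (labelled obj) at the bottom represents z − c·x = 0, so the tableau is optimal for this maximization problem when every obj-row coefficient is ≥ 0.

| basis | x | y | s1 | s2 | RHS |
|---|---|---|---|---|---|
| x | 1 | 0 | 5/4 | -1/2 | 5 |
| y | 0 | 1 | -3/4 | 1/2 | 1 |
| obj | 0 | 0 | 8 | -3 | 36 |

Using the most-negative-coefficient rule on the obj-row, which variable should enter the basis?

s2

Negative obj-row entries: s2: -3.
The most negative is -3 in column s2, so s2 enters.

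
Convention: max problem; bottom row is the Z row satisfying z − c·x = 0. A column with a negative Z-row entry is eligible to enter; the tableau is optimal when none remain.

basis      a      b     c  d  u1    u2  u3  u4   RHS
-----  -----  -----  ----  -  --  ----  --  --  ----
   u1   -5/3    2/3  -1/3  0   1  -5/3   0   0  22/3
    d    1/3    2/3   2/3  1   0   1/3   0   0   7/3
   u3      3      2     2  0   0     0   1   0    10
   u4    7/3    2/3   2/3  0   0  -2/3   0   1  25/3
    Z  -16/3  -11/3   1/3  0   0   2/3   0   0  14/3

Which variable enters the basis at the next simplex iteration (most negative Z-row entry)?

a

Negative Z-row entries: a: -16/3, b: -11/3.
The most negative is -16/3 in column a, so a enters.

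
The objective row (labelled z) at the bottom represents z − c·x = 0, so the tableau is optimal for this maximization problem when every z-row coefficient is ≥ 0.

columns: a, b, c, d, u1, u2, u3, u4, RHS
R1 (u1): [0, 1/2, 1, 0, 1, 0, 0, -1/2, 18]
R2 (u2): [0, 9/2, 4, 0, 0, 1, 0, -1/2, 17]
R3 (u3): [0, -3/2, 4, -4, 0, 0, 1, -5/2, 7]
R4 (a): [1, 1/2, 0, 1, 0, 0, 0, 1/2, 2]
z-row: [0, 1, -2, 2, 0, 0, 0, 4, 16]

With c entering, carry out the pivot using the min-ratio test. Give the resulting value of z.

Ratio test on column c — row 1: 18/1 = 18; row 2: 17/4 = 17/4; row 3: 7/4 = 7/4; row 4: entry 0 ≤ 0. Minimum is 7/4 at row 3 (u3 leaves); pivot element 4.
Pivot on row 3; the z-row RHS becomes 16 − (-2)·(7/4) = 39/2.

39/2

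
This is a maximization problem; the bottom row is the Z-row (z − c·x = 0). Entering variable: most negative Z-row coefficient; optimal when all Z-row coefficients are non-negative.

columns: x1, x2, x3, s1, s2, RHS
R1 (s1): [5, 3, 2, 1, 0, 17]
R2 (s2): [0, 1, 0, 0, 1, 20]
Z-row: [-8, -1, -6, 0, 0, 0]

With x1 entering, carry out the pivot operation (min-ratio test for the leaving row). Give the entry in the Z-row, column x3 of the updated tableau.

-14/5

Ratio test on column x1 — row 1: 17/5 = 17/5; row 2: entry 0 ≤ 0. Minimum is 17/5 at row 1 (s1 leaves); pivot element 5.
Divide row 1 by 5; eliminate column x1 from the other rows.
Z-row update in column x3: -6 − (-8)·(2/5) = -14/5.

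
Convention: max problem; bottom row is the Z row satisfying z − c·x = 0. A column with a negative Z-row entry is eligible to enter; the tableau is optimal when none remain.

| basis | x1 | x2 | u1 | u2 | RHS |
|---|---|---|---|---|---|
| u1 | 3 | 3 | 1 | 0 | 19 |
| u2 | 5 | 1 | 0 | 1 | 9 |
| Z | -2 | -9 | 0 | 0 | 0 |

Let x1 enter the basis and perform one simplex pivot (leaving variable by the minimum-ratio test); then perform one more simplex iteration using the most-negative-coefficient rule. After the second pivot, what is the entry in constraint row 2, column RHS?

Ratio test on column x1 — row 1: 19/3 = 19/3; row 2: 9/5 = 9/5. Minimum is 9/5 at row 2 (u2 leaves); pivot element 5.
Divide row 2 by 5; eliminate column x1 from the other rows.
Second iteration: most negative Z-row entry is -43/5 in column x2, so x2 enters.
Ratio test on column x2 — row 1: (68/5)/(12/5) = 17/3; row 2: (9/5)/(1/5) = 9. Minimum is 17/3 at row 1 (u1 leaves); pivot element 12/5.
Divide row 1 by 12/5; eliminate column x2 from the other rows.
After both pivots, the entry at constraint row 2, column RHS is 2/3.

2/3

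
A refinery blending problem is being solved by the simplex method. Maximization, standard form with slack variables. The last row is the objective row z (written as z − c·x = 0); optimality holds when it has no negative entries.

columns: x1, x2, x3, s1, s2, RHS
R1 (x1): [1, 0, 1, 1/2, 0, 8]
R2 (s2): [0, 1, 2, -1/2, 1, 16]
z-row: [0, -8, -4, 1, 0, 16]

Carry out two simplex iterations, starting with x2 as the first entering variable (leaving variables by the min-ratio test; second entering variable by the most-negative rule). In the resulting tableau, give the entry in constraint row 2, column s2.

1

Ratio test on column x2 — row 1: entry 0 ≤ 0; row 2: 16/1 = 16. Minimum is 16 at row 2 (s2 leaves); pivot element 1.
Divide row 2 by 1; eliminate column x2 from the other rows.
Second iteration: most negative z-row entry is -3 in column s1, so s1 enters.
Ratio test on column s1 — row 1: 8/(1/2) = 16; row 2: entry -1/2 ≤ 0. Minimum is 16 at row 1 (x1 leaves); pivot element 1/2.
Divide row 1 by 1/2; eliminate column s1 from the other rows.
After both pivots, the entry at constraint row 2, column s2 is 1.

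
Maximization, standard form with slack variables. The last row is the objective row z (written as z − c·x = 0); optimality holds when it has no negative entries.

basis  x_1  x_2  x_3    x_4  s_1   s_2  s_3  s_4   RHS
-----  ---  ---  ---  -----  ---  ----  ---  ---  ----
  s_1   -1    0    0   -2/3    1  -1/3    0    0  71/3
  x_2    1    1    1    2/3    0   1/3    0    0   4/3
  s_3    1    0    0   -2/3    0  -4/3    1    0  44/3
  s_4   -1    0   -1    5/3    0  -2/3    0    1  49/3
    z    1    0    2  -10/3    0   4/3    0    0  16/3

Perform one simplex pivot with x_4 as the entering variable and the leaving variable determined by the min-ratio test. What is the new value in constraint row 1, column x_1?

Ratio test on column x_4 — row 1: entry -2/3 ≤ 0; row 2: (4/3)/(2/3) = 2; row 3: entry -2/3 ≤ 0; row 4: (49/3)/(5/3) = 49/5. Minimum is 2 at row 2 (x_2 leaves); pivot element 2/3.
Divide row 2 by 2/3; eliminate column x_4 from the other rows.
Row 1 update in column x_1: -1 − (-2/3)·(3/2) = 0.

0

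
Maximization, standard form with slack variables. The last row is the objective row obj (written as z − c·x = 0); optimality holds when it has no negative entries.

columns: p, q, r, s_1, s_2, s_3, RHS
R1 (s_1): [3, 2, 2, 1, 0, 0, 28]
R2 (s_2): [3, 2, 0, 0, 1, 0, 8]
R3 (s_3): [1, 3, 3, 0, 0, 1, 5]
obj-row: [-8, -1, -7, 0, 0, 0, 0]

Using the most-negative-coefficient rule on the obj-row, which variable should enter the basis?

Negative obj-row entries: p: -8, q: -1, r: -7.
The most negative is -8 in column p, so p enters.

p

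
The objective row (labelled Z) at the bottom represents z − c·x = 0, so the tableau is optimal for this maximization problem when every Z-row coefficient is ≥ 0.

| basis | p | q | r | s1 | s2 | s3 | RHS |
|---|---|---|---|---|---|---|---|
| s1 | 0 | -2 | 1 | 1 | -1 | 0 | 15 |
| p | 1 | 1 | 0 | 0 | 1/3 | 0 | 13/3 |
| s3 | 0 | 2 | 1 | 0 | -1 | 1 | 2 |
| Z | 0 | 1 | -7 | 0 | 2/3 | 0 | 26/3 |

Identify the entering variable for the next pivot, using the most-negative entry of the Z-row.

Negative Z-row entries: r: -7.
The most negative is -7 in column r, so r enters.

r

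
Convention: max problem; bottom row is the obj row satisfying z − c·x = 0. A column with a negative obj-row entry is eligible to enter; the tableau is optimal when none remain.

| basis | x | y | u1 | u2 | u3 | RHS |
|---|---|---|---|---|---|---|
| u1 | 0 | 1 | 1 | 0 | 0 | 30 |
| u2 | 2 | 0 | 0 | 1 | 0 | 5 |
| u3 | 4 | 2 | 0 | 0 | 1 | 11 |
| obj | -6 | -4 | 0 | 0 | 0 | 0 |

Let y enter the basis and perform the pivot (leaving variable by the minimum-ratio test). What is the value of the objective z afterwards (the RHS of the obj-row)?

22

Ratio test on column y — row 1: 30/1 = 30; row 2: entry 0 ≤ 0; row 3: 11/2 = 11/2. Minimum is 11/2 at row 3 (u3 leaves); pivot element 2.
Pivot on row 3; the obj-row RHS becomes 0 − (-4)·(11/2) = 22.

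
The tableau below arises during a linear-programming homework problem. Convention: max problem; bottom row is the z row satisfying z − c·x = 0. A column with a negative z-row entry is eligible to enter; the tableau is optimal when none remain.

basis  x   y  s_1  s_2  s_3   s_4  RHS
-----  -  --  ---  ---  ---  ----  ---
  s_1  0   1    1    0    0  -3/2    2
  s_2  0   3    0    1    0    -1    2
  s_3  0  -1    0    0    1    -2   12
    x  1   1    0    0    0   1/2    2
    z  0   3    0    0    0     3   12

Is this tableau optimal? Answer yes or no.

Every z-row coefficient is ≥ 0, so the tableau is optimal.

yes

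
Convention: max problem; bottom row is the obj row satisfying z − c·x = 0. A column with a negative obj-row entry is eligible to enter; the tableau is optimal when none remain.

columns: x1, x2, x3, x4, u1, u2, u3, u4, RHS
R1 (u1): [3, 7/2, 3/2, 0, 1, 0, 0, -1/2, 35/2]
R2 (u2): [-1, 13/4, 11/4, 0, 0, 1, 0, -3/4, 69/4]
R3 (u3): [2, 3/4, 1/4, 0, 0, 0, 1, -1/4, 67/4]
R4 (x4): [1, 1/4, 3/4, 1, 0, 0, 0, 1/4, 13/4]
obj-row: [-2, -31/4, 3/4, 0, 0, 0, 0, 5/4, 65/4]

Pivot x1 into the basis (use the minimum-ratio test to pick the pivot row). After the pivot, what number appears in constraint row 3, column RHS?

Ratio test on column x1 — row 1: (35/2)/3 = 35/6; row 2: entry -1 ≤ 0; row 3: (67/4)/2 = 67/8; row 4: (13/4)/1 = 13/4. Minimum is 13/4 at row 4 (x4 leaves); pivot element 1.
Divide row 4 by 1; eliminate column x1 from the other rows.
Row 3 update in column RHS: 67/4 − 2·(13/4) = 41/4.

41/4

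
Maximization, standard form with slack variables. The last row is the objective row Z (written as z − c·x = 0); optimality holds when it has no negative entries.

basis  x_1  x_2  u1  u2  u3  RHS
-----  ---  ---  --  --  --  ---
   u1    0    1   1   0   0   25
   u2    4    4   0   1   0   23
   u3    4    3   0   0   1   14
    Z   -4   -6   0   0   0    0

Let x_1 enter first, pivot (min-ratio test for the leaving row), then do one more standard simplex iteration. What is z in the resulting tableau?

28

Ratio test on column x_1 — row 1: entry 0 ≤ 0; row 2: 23/4 = 23/4; row 3: 14/4 = 7/2. Minimum is 7/2 at row 3 (u3 leaves); pivot element 4.
Pivot on row 3; the Z-row RHS becomes 0 − (-4)·(7/2) = 14.
Next entering variable (most negative Z-row entry -3): x_2.
Ratio test on column x_2 — row 1: 25/1 = 25; row 2: 9/1 = 9; row 3: (7/2)/(3/4) = 14/3. Minimum is 14/3 at row 3 (x_1 leaves); pivot element 3/4.
After the second pivot the Z-row RHS is 14 − (-3)·(14/3) = 28.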